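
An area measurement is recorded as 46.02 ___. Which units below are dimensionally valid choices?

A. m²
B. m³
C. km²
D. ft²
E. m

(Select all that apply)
A, C, D

area has SI base units: m^2

Checking each option against m^2:
  A. m²: ✓ matches
  B. m³: ✗ does not match
  C. km²: ✓ matches
  D. ft²: ✓ matches
  E. m: ✗ does not match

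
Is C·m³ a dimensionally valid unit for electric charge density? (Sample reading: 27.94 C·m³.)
No

electric charge density has SI base units: A * s / m^3
C·m³ does NOT reduce to A * s / m^3; a valid unit for electric charge density would be e.g. C/m³.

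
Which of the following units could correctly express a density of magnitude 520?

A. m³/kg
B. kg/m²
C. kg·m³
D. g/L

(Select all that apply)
D

density has SI base units: kg / m^3

Checking each option against kg / m^3:
  A. m³/kg: ✗ does not match
  B. kg/m²: ✗ does not match
  C. kg·m³: ✗ does not match
  D. g/L: ✓ matches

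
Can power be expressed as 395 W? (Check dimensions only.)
Yes

power has SI base units: kg * m^2 / s^3
W reduces to the same SI base units, so it is a valid unit for power.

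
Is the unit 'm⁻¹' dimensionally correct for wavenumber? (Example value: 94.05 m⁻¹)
Yes

wavenumber has SI base units: 1 / m
m⁻¹ reduces to the same SI base units, so it is a valid unit for wavenumber.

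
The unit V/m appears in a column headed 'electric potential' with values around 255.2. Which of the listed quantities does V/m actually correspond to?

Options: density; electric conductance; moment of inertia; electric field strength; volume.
electric field strength

electric potential should have units dimensionally equivalent to kg * m^2 / (A * s^3) (e.g. V).
The given unit 'V/m' reduces to kg * m / (A * s^3). Of the listed options, that is the dimensionality of electric field strength.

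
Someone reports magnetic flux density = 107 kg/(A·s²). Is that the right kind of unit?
Yes

magnetic flux density has SI base units: kg / (A * s^2)
kg/(A·s²) reduces to the same SI base units, so it is a valid unit for magnetic flux density.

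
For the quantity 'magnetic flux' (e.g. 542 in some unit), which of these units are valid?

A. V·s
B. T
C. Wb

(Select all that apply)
A, C

magnetic flux has SI base units: kg * m^2 / (A * s^2)

Checking each option against kg * m^2 / (A * s^2):
  A. V·s: ✓ matches
  B. T: ✗ does not match
  C. Wb: ✓ matches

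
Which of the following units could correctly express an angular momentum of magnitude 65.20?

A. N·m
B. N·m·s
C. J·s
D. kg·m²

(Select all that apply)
B, C

angular momentum has SI base units: kg * m^2 / s

Checking each option against kg * m^2 / s:
  A. N·m: ✗ does not match
  B. N·m·s: ✓ matches
  C. J·s: ✓ matches
  D. kg·m²: ✗ does not match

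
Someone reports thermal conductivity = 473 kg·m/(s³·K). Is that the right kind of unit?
Yes

thermal conductivity has SI base units: kg * m / (s^3 * K)
kg·m/(s³·K) reduces to the same SI base units, so it is a valid unit for thermal conductivity.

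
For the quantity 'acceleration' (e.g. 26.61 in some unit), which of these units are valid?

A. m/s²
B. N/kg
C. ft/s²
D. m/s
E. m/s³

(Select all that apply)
A, B, C

acceleration has SI base units: m / s^2

Checking each option against m / s^2:
  A. m/s²: ✓ matches
  B. N/kg: ✓ matches
  C. ft/s²: ✓ matches
  D. m/s: ✗ does not match
  E. m/s³: ✗ does not match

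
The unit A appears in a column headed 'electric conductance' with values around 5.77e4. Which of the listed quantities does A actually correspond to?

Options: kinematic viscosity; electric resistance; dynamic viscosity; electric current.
electric current

electric conductance should have units dimensionally equivalent to A^2 * s^3 / (kg * m^2) (e.g. S).
The given unit 'A' reduces to A. Of the listed options, that is the dimensionality of electric current.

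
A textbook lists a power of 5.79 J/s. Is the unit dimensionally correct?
Yes

power has SI base units: kg * m^2 / s^3
J/s reduces to the same SI base units, so it is a valid unit for power.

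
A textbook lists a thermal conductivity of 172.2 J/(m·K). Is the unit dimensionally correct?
No

thermal conductivity has SI base units: kg * m / (s^3 * K)
J/(m·K) does NOT reduce to kg * m / (s^3 * K); a valid unit for thermal conductivity would be e.g. W/(m·K).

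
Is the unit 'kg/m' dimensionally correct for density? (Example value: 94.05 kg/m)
No

density has SI base units: kg / m^3
kg/m does NOT reduce to kg / m^3; a valid unit for density would be e.g. kg/m³.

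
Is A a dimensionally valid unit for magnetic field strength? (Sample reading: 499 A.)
No

magnetic field strength has SI base units: A / m
A does NOT reduce to A / m; a valid unit for magnetic field strength would be e.g. A/m.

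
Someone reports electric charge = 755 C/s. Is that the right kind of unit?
No

electric charge has SI base units: A * s
C/s does NOT reduce to A * s; a valid unit for electric charge would be e.g. C.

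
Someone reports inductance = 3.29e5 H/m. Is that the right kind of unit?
No

inductance has SI base units: kg * m^2 / (A^2 * s^2)
H/m does NOT reduce to kg * m^2 / (A^2 * s^2); a valid unit for inductance would be e.g. H.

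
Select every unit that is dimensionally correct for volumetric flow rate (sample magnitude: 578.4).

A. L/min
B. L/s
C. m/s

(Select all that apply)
A, B

volumetric flow rate has SI base units: m^3 / s

Checking each option against m^3 / s:
  A. L/min: ✓ matches
  B. L/s: ✓ matches
  C. m/s: ✗ does not match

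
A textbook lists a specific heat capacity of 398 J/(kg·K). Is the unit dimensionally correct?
Yes

specific heat capacity has SI base units: m^2 / (s^2 * K)
J/(kg·K) reduces to the same SI base units, so it is a valid unit for specific heat capacity.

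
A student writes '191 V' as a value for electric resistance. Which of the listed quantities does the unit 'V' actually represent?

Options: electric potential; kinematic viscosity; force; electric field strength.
electric potential

electric resistance should have units dimensionally equivalent to kg * m^2 / (A^2 * s^3) (e.g. Ω).
The given unit 'V' reduces to kg * m^2 / (A * s^3). Of the listed options, that is the dimensionality of electric potential.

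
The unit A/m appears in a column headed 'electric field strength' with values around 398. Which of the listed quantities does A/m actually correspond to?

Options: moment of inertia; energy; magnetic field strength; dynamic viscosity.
magnetic field strength

electric field strength should have units dimensionally equivalent to kg * m / (A * s^3) (e.g. V/m).
The given unit 'A/m' reduces to A / m. Of the listed options, that is the dimensionality of magnetic field strength.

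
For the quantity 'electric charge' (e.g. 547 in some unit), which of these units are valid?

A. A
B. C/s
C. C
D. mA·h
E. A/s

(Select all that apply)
C, D

electric charge has SI base units: A * s

Checking each option against A * s:
  A. A: ✗ does not match
  B. C/s: ✗ does not match
  C. C: ✓ matches
  D. mA·h: ✓ matches
  E. A/s: ✗ does not match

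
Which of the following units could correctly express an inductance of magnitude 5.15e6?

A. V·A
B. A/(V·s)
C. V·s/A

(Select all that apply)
C

inductance has SI base units: kg * m^2 / (A^2 * s^2)

Checking each option against kg * m^2 / (A^2 * s^2):
  A. V·A: ✗ does not match
  B. A/(V·s): ✗ does not match
  C. V·s/A: ✓ matches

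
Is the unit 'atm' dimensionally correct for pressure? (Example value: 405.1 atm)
Yes

pressure has SI base units: kg / (m * s^2)
atm reduces to the same SI base units, so it is a valid unit for pressure.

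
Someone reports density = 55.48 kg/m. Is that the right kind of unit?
No

density has SI base units: kg / m^3
kg/m does NOT reduce to kg / m^3; a valid unit for density would be e.g. kg/m³.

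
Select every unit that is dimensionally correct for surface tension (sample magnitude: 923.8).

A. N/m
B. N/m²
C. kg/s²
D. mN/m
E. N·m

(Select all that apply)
A, C, D

surface tension has SI base units: kg / s^2

Checking each option against kg / s^2:
  A. N/m: ✓ matches
  B. N/m²: ✗ does not match
  C. kg/s²: ✓ matches
  D. mN/m: ✓ matches
  E. N·m: ✗ does not match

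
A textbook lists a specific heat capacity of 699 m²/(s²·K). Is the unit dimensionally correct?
Yes

specific heat capacity has SI base units: m^2 / (s^2 * K)
m²/(s²·K) reduces to the same SI base units, so it is a valid unit for specific heat capacity.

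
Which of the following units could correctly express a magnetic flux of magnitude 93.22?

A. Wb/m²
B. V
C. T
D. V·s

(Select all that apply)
D

magnetic flux has SI base units: kg * m^2 / (A * s^2)

Checking each option against kg * m^2 / (A * s^2):
  A. Wb/m²: ✗ does not match
  B. V: ✗ does not match
  C. T: ✗ does not match
  D. V·s: ✓ matches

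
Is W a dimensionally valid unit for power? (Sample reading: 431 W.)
Yes

power has SI base units: kg * m^2 / s^3
W reduces to the same SI base units, so it is a valid unit for power.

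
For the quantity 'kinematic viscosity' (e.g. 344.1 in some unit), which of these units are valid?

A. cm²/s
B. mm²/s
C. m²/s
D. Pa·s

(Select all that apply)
A, B, C

kinematic viscosity has SI base units: m^2 / s

Checking each option against m^2 / s:
  A. cm²/s: ✓ matches
  B. mm²/s: ✓ matches
  C. m²/s: ✓ matches
  D. Pa·s: ✗ does not match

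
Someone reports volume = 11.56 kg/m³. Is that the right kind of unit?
No

volume has SI base units: m^3
kg/m³ does NOT reduce to m^3; a valid unit for volume would be e.g. m³.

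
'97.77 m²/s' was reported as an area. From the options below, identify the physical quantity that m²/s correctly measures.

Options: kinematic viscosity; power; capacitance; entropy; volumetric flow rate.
kinematic viscosity

area should have units dimensionally equivalent to m^2 (e.g. m²).
The given unit 'm²/s' reduces to m^2 / s. Of the listed options, that is the dimensionality of kinematic viscosity.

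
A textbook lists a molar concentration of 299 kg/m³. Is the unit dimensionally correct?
No

molar concentration has SI base units: mol / m^3
kg/m³ does NOT reduce to mol / m^3; a valid unit for molar concentration would be e.g. mol/m³.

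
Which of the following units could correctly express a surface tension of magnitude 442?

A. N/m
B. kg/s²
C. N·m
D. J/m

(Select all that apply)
A, B

surface tension has SI base units: kg / s^2

Checking each option against kg / s^2:
  A. N/m: ✓ matches
  B. kg/s²: ✓ matches
  C. N·m: ✗ does not match
  D. J/m: ✗ does not match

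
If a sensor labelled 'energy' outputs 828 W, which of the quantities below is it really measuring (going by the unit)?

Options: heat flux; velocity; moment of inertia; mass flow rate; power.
power

energy should have units dimensionally equivalent to kg * m^2 / s^2 (e.g. J).
The given unit 'W' reduces to kg * m^2 / s^3. Of the listed options, that is the dimensionality of power.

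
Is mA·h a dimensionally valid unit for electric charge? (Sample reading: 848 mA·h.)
Yes

electric charge has SI base units: A * s
mA·h reduces to the same SI base units, so it is a valid unit for electric charge.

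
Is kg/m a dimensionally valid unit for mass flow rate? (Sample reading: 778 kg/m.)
No

mass flow rate has SI base units: kg / s
kg/m does NOT reduce to kg / s; a valid unit for mass flow rate would be e.g. kg/s.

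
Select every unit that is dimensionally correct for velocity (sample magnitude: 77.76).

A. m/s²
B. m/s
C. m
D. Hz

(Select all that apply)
B

velocity has SI base units: m / s

Checking each option against m / s:
  A. m/s²: ✗ does not match
  B. m/s: ✓ matches
  C. m: ✗ does not match
  D. Hz: ✗ does not match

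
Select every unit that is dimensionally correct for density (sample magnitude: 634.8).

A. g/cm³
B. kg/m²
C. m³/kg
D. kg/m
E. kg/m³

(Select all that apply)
A, E

density has SI base units: kg / m^3

Checking each option against kg / m^3:
  A. g/cm³: ✓ matches
  B. kg/m²: ✗ does not match
  C. m³/kg: ✗ does not match
  D. kg/m: ✗ does not match
  E. kg/m³: ✓ matches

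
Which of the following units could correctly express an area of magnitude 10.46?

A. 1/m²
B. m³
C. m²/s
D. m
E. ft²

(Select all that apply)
E

area has SI base units: m^2

Checking each option against m^2:
  A. 1/m²: ✗ does not match
  B. m³: ✗ does not match
  C. m²/s: ✗ does not match
  D. m: ✗ does not match
  E. ft²: ✓ matches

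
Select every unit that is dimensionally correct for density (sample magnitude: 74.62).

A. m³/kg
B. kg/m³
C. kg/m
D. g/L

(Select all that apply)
B, D

density has SI base units: kg / m^3

Checking each option against kg / m^3:
  A. m³/kg: ✗ does not match
  B. kg/m³: ✓ matches
  C. kg/m: ✗ does not match
  D. g/L: ✓ matches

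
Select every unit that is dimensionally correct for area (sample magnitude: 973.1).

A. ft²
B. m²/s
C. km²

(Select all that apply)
A, C

area has SI base units: m^2

Checking each option against m^2:
  A. ft²: ✓ matches
  B. m²/s: ✗ does not match
  C. km²: ✓ matches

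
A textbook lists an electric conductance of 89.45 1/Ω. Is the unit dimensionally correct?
Yes

electric conductance has SI base units: A^2 * s^3 / (kg * m^2)
1/Ω reduces to the same SI base units, so it is a valid unit for electric conductance.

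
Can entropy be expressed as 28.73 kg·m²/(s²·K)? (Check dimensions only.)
Yes

entropy has SI base units: kg * m^2 / (s^2 * K)
kg·m²/(s²·K) reduces to the same SI base units, so it is a valid unit for entropy.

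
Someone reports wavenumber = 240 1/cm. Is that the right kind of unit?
Yes

wavenumber has SI base units: 1 / m
1/cm reduces to the same SI base units, so it is a valid unit for wavenumber.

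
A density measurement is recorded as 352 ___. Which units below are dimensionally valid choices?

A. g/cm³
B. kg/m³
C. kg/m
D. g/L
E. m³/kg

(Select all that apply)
A, B, D

density has SI base units: kg / m^3

Checking each option against kg / m^3:
  A. g/cm³: ✓ matches
  B. kg/m³: ✓ matches
  C. kg/m: ✗ does not match
  D. g/L: ✓ matches
  E. m³/kg: ✗ does not match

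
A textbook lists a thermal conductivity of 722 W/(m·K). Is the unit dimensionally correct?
Yes

thermal conductivity has SI base units: kg * m / (s^3 * K)
W/(m·K) reduces to the same SI base units, so it is a valid unit for thermal conductivity.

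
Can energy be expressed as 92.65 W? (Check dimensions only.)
No

energy has SI base units: kg * m^2 / s^2
W does NOT reduce to kg * m^2 / s^2; a valid unit for energy would be e.g. J.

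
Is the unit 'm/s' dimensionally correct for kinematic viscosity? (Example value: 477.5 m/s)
No

kinematic viscosity has SI base units: m^2 / s
m/s does NOT reduce to m^2 / s; a valid unit for kinematic viscosity would be e.g. m²/s.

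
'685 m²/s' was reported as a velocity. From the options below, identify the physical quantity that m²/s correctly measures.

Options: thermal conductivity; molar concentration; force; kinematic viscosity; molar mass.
kinematic viscosity

velocity should have units dimensionally equivalent to m / s (e.g. m/s).
The given unit 'm²/s' reduces to m^2 / s. Of the listed options, that is the dimensionality of kinematic viscosity.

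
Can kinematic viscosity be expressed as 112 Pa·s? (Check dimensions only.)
No

kinematic viscosity has SI base units: m^2 / s
Pa·s does NOT reduce to m^2 / s; a valid unit for kinematic viscosity would be e.g. m²/s.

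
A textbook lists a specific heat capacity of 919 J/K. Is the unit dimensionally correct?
No

specific heat capacity has SI base units: m^2 / (s^2 * K)
J/K does NOT reduce to m^2 / (s^2 * K); a valid unit for specific heat capacity would be e.g. J/(kg·K).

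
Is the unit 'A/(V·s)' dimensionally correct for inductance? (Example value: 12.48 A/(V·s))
No

inductance has SI base units: kg * m^2 / (A^2 * s^2)
A/(V·s) does NOT reduce to kg * m^2 / (A^2 * s^2); a valid unit for inductance would be e.g. H.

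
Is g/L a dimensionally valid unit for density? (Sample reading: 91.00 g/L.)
Yes

density has SI base units: kg / m^3
g/L reduces to the same SI base units, so it is a valid unit for density.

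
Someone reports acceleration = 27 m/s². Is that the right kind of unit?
Yes

acceleration has SI base units: m / s^2
m/s² reduces to the same SI base units, so it is a valid unit for acceleration.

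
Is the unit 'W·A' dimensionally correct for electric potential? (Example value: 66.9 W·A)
No

electric potential has SI base units: kg * m^2 / (A * s^3)
W·A does NOT reduce to kg * m^2 / (A * s^3); a valid unit for electric potential would be e.g. V.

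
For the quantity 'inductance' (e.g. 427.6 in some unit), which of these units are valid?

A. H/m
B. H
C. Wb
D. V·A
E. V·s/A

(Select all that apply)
B, E

inductance has SI base units: kg * m^2 / (A^2 * s^2)

Checking each option against kg * m^2 / (A^2 * s^2):
  A. H/m: ✗ does not match
  B. H: ✓ matches
  C. Wb: ✗ does not match
  D. V·A: ✗ does not match
  E. V·s/A: ✓ matches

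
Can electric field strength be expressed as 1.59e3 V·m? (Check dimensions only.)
No

electric field strength has SI base units: kg * m / (A * s^3)
V·m does NOT reduce to kg * m / (A * s^3); a valid unit for electric field strength would be e.g. V/m.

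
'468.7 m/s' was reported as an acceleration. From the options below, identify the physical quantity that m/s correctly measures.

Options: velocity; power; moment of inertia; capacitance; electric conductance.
velocity

acceleration should have units dimensionally equivalent to m / s^2 (e.g. m/s²).
The given unit 'm/s' reduces to m / s. Of the listed options, that is the dimensionality of velocity.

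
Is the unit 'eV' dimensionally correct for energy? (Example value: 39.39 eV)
Yes

energy has SI base units: kg * m^2 / s^2
eV reduces to the same SI base units, so it is a valid unit for energy.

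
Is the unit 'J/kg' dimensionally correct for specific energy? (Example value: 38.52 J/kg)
Yes

specific energy has SI base units: m^2 / s^2
J/kg reduces to the same SI base units, so it is a valid unit for specific energy.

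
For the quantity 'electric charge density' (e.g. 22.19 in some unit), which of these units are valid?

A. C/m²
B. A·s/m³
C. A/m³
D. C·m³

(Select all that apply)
B

electric charge density has SI base units: A * s / m^3

Checking each option against A * s / m^3:
  A. C/m²: ✗ does not match
  B. A·s/m³: ✓ matches
  C. A/m³: ✗ does not match
  D. C·m³: ✗ does not match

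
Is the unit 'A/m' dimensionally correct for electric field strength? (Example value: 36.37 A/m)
No

electric field strength has SI base units: kg * m / (A * s^3)
A/m does NOT reduce to kg * m / (A * s^3); a valid unit for electric field strength would be e.g. V/m.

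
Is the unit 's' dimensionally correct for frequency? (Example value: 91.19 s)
No

frequency has SI base units: 1 / s
s does NOT reduce to 1 / s; a valid unit for frequency would be e.g. Hz.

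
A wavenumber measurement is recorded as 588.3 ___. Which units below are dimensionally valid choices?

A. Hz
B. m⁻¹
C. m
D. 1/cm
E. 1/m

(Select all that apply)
B, D, E

wavenumber has SI base units: 1 / m

Checking each option against 1 / m:
  A. Hz: ✗ does not match
  B. m⁻¹: ✓ matches
  C. m: ✗ does not match
  D. 1/cm: ✓ matches
  E. 1/m: ✓ matches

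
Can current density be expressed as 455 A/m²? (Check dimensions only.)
Yes

current density has SI base units: A / m^2
A/m² reduces to the same SI base units, so it is a valid unit for current density.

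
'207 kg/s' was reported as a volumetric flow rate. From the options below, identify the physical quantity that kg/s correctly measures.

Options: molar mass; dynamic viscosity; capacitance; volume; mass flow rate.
mass flow rate

volumetric flow rate should have units dimensionally equivalent to m^3 / s (e.g. m³/s).
The given unit 'kg/s' reduces to kg / s. Of the listed options, that is the dimensionality of mass flow rate.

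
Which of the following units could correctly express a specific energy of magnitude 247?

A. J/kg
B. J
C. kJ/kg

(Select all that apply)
A, C

specific energy has SI base units: m^2 / s^2

Checking each option against m^2 / s^2:
  A. J/kg: ✓ matches
  B. J: ✗ does not match
  C. kJ/kg: ✓ matches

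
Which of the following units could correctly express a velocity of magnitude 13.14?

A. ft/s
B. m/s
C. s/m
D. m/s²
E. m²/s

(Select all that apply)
A, B

velocity has SI base units: m / s

Checking each option against m / s:
  A. ft/s: ✓ matches
  B. m/s: ✓ matches
  C. s/m: ✗ does not match
  D. m/s²: ✗ does not match
  E. m²/s: ✗ does not match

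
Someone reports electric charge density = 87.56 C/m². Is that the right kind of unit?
No

electric charge density has SI base units: A * s / m^3
C/m² does NOT reduce to A * s / m^3; a valid unit for electric charge density would be e.g. C/m³.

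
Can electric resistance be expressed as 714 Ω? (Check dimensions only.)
Yes

electric resistance has SI base units: kg * m^2 / (A^2 * s^3)
Ω reduces to the same SI base units, so it is a valid unit for electric resistance.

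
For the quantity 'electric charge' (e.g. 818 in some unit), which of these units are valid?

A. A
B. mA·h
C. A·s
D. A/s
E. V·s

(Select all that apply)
B, C

electric charge has SI base units: A * s

Checking each option against A * s:
  A. A: ✗ does not match
  B. mA·h: ✓ matches
  C. A·s: ✓ matches
  D. A/s: ✗ does not match
  E. V·s: ✗ does not match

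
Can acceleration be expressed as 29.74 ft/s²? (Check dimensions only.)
Yes

acceleration has SI base units: m / s^2
ft/s² reduces to the same SI base units, so it is a valid unit for acceleration.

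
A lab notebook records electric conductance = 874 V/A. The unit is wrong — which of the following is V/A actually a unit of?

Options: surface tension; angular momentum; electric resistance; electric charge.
electric resistance

electric conductance should have units dimensionally equivalent to A^2 * s^3 / (kg * m^2) (e.g. S).
The given unit 'V/A' reduces to kg * m^2 / (A^2 * s^3). Of the listed options, that is the dimensionality of electric resistance.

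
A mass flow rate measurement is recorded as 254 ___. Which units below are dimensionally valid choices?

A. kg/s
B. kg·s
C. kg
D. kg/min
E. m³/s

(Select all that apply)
A, D

mass flow rate has SI base units: kg / s

Checking each option against kg / s:
  A. kg/s: ✓ matches
  B. kg·s: ✗ does not match
  C. kg: ✗ does not match
  D. kg/min: ✓ matches
  E. m³/s: ✗ does not match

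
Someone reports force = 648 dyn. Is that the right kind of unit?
Yes

force has SI base units: kg * m / s^2
dyn reduces to the same SI base units, so it is a valid unit for force.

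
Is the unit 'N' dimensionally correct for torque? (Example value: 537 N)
No

torque has SI base units: kg * m^2 / s^2
N does NOT reduce to kg * m^2 / s^2; a valid unit for torque would be e.g. N·m.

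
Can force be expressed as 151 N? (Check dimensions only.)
Yes

force has SI base units: kg * m / s^2
N reduces to the same SI base units, so it is a valid unit for force.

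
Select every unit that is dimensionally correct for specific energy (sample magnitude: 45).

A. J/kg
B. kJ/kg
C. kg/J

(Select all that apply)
A, B

specific energy has SI base units: m^2 / s^2

Checking each option against m^2 / s^2:
  A. J/kg: ✓ matches
  B. kJ/kg: ✓ matches
  C. kg/J: ✗ does not match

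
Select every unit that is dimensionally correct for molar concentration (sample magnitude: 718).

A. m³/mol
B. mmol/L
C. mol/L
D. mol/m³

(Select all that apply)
B, C, D

molar concentration has SI base units: mol / m^3

Checking each option against mol / m^3:
  A. m³/mol: ✗ does not match
  B. mmol/L: ✓ matches
  C. mol/L: ✓ matches
  D. mol/m³: ✓ matches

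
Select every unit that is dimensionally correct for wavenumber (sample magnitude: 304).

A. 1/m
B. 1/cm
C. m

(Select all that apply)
A, B

wavenumber has SI base units: 1 / m

Checking each option against 1 / m:
  A. 1/m: ✓ matches
  B. 1/cm: ✓ matches
  C. m: ✗ does not match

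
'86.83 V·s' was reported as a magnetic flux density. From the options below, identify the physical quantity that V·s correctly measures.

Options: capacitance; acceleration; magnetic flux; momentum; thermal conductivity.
magnetic flux

magnetic flux density should have units dimensionally equivalent to kg / (A * s^2) (e.g. T).
The given unit 'V·s' reduces to kg * m^2 / (A * s^2). Of the listed options, that is the dimensionality of magnetic flux.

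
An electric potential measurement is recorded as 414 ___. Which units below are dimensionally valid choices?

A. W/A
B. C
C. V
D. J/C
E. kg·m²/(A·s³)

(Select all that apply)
A, C, D, E

electric potential has SI base units: kg * m^2 / (A * s^3)

Checking each option against kg * m^2 / (A * s^3):
  A. W/A: ✓ matches
  B. C: ✗ does not match
  C. V: ✓ matches
  D. J/C: ✓ matches
  E. kg·m²/(A·s³): ✓ matches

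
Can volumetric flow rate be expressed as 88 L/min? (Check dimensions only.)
Yes

volumetric flow rate has SI base units: m^3 / s
L/min reduces to the same SI base units, so it is a valid unit for volumetric flow rate.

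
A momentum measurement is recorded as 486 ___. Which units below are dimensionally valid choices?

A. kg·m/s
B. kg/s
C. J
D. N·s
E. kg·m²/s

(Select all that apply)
A, D

momentum has SI base units: kg * m / s

Checking each option against kg * m / s:
  A. kg·m/s: ✓ matches
  B. kg/s: ✗ does not match
  C. J: ✗ does not match
  D. N·s: ✓ matches
  E. kg·m²/s: ✗ does not match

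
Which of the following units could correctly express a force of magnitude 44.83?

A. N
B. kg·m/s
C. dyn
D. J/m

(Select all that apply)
A, C, D

force has SI base units: kg * m / s^2

Checking each option against kg * m / s^2:
  A. N: ✓ matches
  B. kg·m/s: ✗ does not match
  C. dyn: ✓ matches
  D. J/m: ✓ matches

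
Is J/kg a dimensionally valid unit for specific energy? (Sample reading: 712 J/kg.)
Yes

specific energy has SI base units: m^2 / s^2
J/kg reduces to the same SI base units, so it is a valid unit for specific energy.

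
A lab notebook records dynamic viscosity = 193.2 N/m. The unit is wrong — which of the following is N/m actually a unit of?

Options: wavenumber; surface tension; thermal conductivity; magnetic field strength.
surface tension

dynamic viscosity should have units dimensionally equivalent to kg / (m * s) (e.g. Pa·s).
The given unit 'N/m' reduces to kg / s^2. Of the listed options, that is the dimensionality of surface tension.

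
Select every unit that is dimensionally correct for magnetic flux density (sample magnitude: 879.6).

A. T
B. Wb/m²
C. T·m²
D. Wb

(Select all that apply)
A, B

magnetic flux density has SI base units: kg / (A * s^2)

Checking each option against kg / (A * s^2):
  A. T: ✓ matches
  B. Wb/m²: ✓ matches
  C. T·m²: ✗ does not match
  D. Wb: ✗ does not match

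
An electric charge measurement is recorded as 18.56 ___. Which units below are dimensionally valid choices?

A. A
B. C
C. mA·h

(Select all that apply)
B, C

electric charge has SI base units: A * s

Checking each option against A * s:
  A. A: ✗ does not match
  B. C: ✓ matches
  C. mA·h: ✓ matches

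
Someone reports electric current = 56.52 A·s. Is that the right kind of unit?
No

electric current has SI base units: A
A·s does NOT reduce to A; a valid unit for electric current would be e.g. A.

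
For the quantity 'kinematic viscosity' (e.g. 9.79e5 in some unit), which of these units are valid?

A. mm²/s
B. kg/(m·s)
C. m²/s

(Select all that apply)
A, C

kinematic viscosity has SI base units: m^2 / s

Checking each option against m^2 / s:
  A. mm²/s: ✓ matches
  B. kg/(m·s): ✗ does not match
  C. m²/s: ✓ matches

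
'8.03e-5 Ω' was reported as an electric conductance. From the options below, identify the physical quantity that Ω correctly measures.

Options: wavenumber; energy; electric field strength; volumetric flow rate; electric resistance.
electric resistance

electric conductance should have units dimensionally equivalent to A^2 * s^3 / (kg * m^2) (e.g. S).
The given unit 'Ω' reduces to kg * m^2 / (A^2 * s^3). Of the listed options, that is the dimensionality of electric resistance.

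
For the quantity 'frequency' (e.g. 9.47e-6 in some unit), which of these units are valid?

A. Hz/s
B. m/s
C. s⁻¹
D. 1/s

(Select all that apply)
C, D

frequency has SI base units: 1 / s

Checking each option against 1 / s:
  A. Hz/s: ✗ does not match
  B. m/s: ✗ does not match
  C. s⁻¹: ✓ matches
  D. 1/s: ✓ matches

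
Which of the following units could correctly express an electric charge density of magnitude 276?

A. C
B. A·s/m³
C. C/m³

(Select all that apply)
B, C

electric charge density has SI base units: A * s / m^3

Checking each option against A * s / m^3:
  A. C: ✗ does not match
  B. A·s/m³: ✓ matches
  C. C/m³: ✓ matches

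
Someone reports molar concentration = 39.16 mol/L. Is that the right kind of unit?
Yes

molar concentration has SI base units: mol / m^3
mol/L reduces to the same SI base units, so it is a valid unit for molar concentration.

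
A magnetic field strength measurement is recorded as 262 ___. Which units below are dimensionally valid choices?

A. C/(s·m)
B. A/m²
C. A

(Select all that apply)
A

magnetic field strength has SI base units: A / m

Checking each option against A / m:
  A. C/(s·m): ✓ matches
  B. A/m²: ✗ does not match
  C. A: ✗ does not match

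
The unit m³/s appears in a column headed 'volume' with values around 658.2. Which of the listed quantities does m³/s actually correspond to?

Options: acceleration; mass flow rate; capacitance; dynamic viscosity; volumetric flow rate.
volumetric flow rate

volume should have units dimensionally equivalent to m^3 (e.g. m³).
The given unit 'm³/s' reduces to m^3 / s. Of the listed options, that is the dimensionality of volumetric flow rate.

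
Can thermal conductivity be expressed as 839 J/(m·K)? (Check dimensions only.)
No

thermal conductivity has SI base units: kg * m / (s^3 * K)
J/(m·K) does NOT reduce to kg * m / (s^3 * K); a valid unit for thermal conductivity would be e.g. W/(m·K).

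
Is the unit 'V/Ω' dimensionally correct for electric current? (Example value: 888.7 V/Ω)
Yes

electric current has SI base units: A
V/Ω reduces to the same SI base units, so it is a valid unit for electric current.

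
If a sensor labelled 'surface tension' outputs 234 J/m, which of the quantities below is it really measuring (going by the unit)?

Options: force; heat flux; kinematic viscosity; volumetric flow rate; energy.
force

surface tension should have units dimensionally equivalent to kg / s^2 (e.g. N/m).
The given unit 'J/m' reduces to kg * m / s^2. Of the listed options, that is the dimensionality of force.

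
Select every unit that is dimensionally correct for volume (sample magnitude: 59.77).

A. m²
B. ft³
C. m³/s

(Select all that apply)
B

volume has SI base units: m^3

Checking each option against m^3:
  A. m²: ✗ does not match
  B. ft³: ✓ matches
  C. m³/s: ✗ does not match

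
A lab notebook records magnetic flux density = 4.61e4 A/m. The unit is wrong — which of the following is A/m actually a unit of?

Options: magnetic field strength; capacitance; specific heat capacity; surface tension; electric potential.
magnetic field strength

magnetic flux density should have units dimensionally equivalent to kg / (A * s^2) (e.g. T).
The given unit 'A/m' reduces to A / m. Of the listed options, that is the dimensionality of magnetic field strength.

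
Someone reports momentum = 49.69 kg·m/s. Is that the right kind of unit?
Yes

momentum has SI base units: kg * m / s
kg·m/s reduces to the same SI base units, so it is a valid unit for momentum.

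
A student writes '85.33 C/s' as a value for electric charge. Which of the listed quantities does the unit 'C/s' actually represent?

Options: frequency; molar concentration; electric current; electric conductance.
electric current

electric charge should have units dimensionally equivalent to A * s (e.g. C).
The given unit 'C/s' reduces to A. Of the listed options, that is the dimensionality of electric current.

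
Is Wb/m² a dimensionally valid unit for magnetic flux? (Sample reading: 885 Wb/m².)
No

magnetic flux has SI base units: kg * m^2 / (A * s^2)
Wb/m² does NOT reduce to kg * m^2 / (A * s^2); a valid unit for magnetic flux would be e.g. Wb.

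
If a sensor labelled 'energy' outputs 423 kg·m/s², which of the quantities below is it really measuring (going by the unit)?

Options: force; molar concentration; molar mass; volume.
force

energy should have units dimensionally equivalent to kg * m^2 / s^2 (e.g. J).
The given unit 'kg·m/s²' reduces to kg * m / s^2. Of the listed options, that is the dimensionality of force.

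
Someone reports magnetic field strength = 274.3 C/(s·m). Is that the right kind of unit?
Yes

magnetic field strength has SI base units: A / m
C/(s·m) reduces to the same SI base units, so it is a valid unit for magnetic field strength.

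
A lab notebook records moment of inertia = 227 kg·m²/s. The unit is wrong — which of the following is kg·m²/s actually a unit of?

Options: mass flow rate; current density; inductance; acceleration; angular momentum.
angular momentum

moment of inertia should have units dimensionally equivalent to kg * m^2 (e.g. kg·m²).
The given unit 'kg·m²/s' reduces to kg * m^2 / s. Of the listed options, that is the dimensionality of angular momentum.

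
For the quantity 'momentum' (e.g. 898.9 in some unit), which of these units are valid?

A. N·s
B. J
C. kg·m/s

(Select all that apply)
A, C

momentum has SI base units: kg * m / s

Checking each option against kg * m / s:
  A. N·s: ✓ matches
  B. J: ✗ does not match
  C. kg·m/s: ✓ matches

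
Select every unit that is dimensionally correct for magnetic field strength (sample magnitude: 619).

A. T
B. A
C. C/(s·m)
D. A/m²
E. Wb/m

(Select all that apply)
C

magnetic field strength has SI base units: A / m

Checking each option against A / m:
  A. T: ✗ does not match
  B. A: ✗ does not match
  C. C/(s·m): ✓ matches
  D. A/m²: ✗ does not match
  E. Wb/m: ✗ does not match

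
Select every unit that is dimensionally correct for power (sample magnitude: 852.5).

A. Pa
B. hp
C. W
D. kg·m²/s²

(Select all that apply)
B, C

power has SI base units: kg * m^2 / s^3

Checking each option against kg * m^2 / s^3:
  A. Pa: ✗ does not match
  B. hp: ✓ matches
  C. W: ✓ matches
  D. kg·m²/s²: ✗ does not match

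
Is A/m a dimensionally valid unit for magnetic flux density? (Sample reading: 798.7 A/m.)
No

magnetic flux density has SI base units: kg / (A * s^2)
A/m does NOT reduce to kg / (A * s^2); a valid unit for magnetic flux density would be e.g. T.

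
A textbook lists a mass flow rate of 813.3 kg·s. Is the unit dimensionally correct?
No

mass flow rate has SI base units: kg / s
kg·s does NOT reduce to kg / s; a valid unit for mass flow rate would be e.g. kg/s.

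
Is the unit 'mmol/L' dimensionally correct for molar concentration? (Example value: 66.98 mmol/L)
Yes

molar concentration has SI base units: mol / m^3
mmol/L reduces to the same SI base units, so it is a valid unit for molar concentration.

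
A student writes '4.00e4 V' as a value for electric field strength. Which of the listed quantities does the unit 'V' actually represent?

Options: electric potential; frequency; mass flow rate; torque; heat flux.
electric potential

electric field strength should have units dimensionally equivalent to kg * m / (A * s^3) (e.g. V/m).
The given unit 'V' reduces to kg * m^2 / (A * s^3). Of the listed options, that is the dimensionality of electric potential.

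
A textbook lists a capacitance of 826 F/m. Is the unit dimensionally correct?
No

capacitance has SI base units: A^2 * s^4 / (kg * m^2)
F/m does NOT reduce to A^2 * s^4 / (kg * m^2); a valid unit for capacitance would be e.g. F.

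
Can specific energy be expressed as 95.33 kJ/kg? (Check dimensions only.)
Yes

specific energy has SI base units: m^2 / s^2
kJ/kg reduces to the same SI base units, so it is a valid unit for specific energy.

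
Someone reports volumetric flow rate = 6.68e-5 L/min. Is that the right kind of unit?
Yes

volumetric flow rate has SI base units: m^3 / s
L/min reduces to the same SI base units, so it is a valid unit for volumetric flow rate.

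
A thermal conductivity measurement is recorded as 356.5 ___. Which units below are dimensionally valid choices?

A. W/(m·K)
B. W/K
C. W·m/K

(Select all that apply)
A

thermal conductivity has SI base units: kg * m / (s^3 * K)

Checking each option against kg * m / (s^3 * K):
  A. W/(m·K): ✓ matches
  B. W/K: ✗ does not match
  C. W·m/K: ✗ does not match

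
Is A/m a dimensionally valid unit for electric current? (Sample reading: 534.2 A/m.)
No

electric current has SI base units: A
A/m does NOT reduce to A; a valid unit for electric current would be e.g. A.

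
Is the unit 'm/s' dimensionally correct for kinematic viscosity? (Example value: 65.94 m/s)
No

kinematic viscosity has SI base units: m^2 / s
m/s does NOT reduce to m^2 / s; a valid unit for kinematic viscosity would be e.g. m²/s.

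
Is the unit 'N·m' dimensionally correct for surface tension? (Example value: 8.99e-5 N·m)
No

surface tension has SI base units: kg / s^2
N·m does NOT reduce to kg / s^2; a valid unit for surface tension would be e.g. N/m.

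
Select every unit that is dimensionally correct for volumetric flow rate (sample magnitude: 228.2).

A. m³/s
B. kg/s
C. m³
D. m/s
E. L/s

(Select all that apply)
A, E

volumetric flow rate has SI base units: m^3 / s

Checking each option against m^3 / s:
  A. m³/s: ✓ matches
  B. kg/s: ✗ does not match
  C. m³: ✗ does not match
  D. m/s: ✗ does not match
  E. L/s: ✓ matches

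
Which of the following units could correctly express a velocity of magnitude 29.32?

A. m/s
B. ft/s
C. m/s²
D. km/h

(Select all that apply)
A, B, D

velocity has SI base units: m / s

Checking each option against m / s:
  A. m/s: ✓ matches
  B. ft/s: ✓ matches
  C. m/s²: ✗ does not match
  D. km/h: ✓ matches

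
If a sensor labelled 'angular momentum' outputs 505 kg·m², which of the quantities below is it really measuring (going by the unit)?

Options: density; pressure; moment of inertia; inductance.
moment of inertia

angular momentum should have units dimensionally equivalent to kg * m^2 / s (e.g. kg·m²/s).
The given unit 'kg·m²' reduces to kg * m^2. Of the listed options, that is the dimensionality of moment of inertia.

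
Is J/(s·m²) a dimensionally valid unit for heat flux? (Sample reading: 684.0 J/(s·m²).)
Yes

heat flux has SI base units: kg / s^3
J/(s·m²) reduces to the same SI base units, so it is a valid unit for heat flux.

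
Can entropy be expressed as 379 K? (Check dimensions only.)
No

entropy has SI base units: kg * m^2 / (s^2 * K)
K does NOT reduce to kg * m^2 / (s^2 * K); a valid unit for entropy would be e.g. J/K.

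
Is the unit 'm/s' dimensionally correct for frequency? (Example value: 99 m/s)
No

frequency has SI base units: 1 / s
m/s does NOT reduce to 1 / s; a valid unit for frequency would be e.g. Hz.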